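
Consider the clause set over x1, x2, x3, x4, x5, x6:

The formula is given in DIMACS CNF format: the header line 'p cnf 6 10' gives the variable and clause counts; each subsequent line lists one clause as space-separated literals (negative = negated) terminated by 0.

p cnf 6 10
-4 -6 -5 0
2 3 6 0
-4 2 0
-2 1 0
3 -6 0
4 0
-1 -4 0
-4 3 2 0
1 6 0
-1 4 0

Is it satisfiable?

From the singleton clause (x4), x4 = True.
From the singleton clause (x2), x2 = True.
From the singleton clause (x1), x1 = True.
But (¬x1) is also a unit clause — contradiction.
No assignment satisfies every clause.

Unsatisfiable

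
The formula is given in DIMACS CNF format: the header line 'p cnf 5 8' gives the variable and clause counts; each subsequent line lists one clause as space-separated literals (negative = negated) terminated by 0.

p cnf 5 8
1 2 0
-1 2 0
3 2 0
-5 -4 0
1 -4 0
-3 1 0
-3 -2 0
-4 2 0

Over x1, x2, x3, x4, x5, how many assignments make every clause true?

There are 2^5 = 32 truth assignments over (x1, x2, x3, x4, x5).
Split on x4. With x4 = True, the clauses containing x4 are satisfied and ¬x4 drops from the rest; 1 of the 2^4 = 16 assignments to the other variables satisfy what remains.
With x4 = False, by the same count on the reduced clause set, 4 assignments work.
(One model: x1=F, x2=T, x3=F, x4=F, x5=F.)
Total: 1 + 4 = 5.

5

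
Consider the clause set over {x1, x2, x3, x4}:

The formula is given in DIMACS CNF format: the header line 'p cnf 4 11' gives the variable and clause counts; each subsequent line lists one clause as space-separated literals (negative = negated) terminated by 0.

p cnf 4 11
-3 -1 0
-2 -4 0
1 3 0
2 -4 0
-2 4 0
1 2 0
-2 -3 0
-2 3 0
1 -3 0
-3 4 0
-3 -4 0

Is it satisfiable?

Case x3 = False:
The clause (x1) is unit, so x1 = True.
The clause (¬x2) is unit, so x2 = False.
The clause (¬x4) is unit, so x4 = False.
Every clause now holds.
A satisfying assignment: x1 ↦ True,  x2 ↦ False,  x3 ↦ False,  x4 ↦ False.

Yes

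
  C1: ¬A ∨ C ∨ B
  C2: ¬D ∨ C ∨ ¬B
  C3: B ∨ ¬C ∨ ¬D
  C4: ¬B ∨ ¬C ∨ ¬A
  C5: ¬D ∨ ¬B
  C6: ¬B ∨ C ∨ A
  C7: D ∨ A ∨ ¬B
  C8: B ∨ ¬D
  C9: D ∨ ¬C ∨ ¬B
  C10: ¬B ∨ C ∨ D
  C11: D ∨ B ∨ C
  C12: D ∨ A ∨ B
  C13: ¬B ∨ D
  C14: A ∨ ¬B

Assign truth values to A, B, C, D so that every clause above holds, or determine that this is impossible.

A ↦ True, B ↦ False, C ↦ True, D ↦ False

Case D = False:
The clause (¬B) is unit, so B = False.
The clause (C) is unit, so C = True.
The clause (A) is unit, so A = True.
This assignment satisfies each clause.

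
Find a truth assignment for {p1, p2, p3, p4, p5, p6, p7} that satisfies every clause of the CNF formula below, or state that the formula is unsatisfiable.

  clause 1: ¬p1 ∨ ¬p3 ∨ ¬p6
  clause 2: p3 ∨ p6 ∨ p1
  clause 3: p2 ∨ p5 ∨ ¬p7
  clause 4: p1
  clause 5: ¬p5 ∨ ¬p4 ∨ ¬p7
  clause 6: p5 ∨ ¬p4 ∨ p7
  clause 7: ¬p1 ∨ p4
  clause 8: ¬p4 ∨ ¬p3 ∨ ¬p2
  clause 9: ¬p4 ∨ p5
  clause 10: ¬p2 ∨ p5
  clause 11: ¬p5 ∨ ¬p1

(p1) alone gives p1 = True.
(p4) alone gives p4 = True.
(p5) alone gives p5 = True.
Now (¬p5) is unsatisfied and unit — conflict.

UNSATISFIABLE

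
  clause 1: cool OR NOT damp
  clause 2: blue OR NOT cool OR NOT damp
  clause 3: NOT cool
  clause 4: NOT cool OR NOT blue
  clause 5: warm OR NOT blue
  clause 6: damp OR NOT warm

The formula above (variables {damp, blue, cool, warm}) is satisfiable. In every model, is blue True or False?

False

Suppose blue = true.
The clause (NOT cool) is unit, so cool = false.
The clause (NOT damp) is unit, so damp = false.
The clause (warm) is unit, so warm = true.
Now (NOT warm) is unsatisfied and unit — conflict.
So every satisfying assignment has blue = False.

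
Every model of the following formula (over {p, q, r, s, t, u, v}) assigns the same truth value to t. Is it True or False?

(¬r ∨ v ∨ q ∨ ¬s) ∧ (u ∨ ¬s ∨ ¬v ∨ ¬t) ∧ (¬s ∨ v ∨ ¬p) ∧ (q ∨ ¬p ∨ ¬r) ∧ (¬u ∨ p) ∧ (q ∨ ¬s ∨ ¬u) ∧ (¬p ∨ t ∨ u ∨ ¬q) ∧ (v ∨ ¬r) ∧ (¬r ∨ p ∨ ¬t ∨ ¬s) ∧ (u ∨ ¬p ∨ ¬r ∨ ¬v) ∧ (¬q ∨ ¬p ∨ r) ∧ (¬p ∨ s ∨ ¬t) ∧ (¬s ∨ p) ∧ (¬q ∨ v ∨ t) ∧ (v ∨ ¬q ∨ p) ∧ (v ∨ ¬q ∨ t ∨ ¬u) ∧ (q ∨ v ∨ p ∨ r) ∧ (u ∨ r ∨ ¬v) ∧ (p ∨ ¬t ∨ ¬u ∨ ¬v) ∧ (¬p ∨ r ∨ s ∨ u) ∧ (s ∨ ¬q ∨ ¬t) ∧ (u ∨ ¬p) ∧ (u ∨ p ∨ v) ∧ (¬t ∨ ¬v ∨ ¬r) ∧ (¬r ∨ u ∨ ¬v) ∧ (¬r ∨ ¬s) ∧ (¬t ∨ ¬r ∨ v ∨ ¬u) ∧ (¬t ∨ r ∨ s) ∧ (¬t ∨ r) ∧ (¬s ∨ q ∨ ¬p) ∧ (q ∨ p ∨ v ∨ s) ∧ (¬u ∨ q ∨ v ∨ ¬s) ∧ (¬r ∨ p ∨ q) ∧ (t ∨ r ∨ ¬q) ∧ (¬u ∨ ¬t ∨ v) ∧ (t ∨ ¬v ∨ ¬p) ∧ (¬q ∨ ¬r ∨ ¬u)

Suppose t = True.
The clause (r) is unit, so r = True.
The clause (v) is unit, so v = True.
That conflicts with the unit clause (¬v).
So every satisfying assignment has t = False.

False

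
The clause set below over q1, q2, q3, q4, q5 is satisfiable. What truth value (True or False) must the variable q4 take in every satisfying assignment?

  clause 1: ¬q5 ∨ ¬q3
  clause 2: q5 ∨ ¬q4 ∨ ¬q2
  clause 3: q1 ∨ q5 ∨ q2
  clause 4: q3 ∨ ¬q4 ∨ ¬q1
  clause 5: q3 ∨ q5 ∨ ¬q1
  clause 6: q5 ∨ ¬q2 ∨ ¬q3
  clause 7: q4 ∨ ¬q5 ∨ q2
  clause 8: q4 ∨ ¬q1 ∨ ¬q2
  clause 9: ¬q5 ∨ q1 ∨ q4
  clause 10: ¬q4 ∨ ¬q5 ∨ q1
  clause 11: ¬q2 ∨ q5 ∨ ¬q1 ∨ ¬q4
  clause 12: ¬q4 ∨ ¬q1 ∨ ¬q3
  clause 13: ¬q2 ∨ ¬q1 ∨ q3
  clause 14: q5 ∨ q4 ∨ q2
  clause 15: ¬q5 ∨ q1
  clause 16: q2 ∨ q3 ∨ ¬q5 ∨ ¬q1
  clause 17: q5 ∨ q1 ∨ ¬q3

Suppose q4 = True.
Case q5 = False:
(¬q2) alone gives q2 = False.
(q1) alone gives q1 = True.
(q3) alone gives q3 = True.
That conflicts with the unit clause (¬q3).
Undo q5 and try q5 = True.
(¬q3) alone gives q3 = False.
(¬q1) alone gives q1 = False.
That conflicts with the unit clause (q1).
Neither q5 = True nor q5 = False works.
So every satisfying assignment has q4 = False.

False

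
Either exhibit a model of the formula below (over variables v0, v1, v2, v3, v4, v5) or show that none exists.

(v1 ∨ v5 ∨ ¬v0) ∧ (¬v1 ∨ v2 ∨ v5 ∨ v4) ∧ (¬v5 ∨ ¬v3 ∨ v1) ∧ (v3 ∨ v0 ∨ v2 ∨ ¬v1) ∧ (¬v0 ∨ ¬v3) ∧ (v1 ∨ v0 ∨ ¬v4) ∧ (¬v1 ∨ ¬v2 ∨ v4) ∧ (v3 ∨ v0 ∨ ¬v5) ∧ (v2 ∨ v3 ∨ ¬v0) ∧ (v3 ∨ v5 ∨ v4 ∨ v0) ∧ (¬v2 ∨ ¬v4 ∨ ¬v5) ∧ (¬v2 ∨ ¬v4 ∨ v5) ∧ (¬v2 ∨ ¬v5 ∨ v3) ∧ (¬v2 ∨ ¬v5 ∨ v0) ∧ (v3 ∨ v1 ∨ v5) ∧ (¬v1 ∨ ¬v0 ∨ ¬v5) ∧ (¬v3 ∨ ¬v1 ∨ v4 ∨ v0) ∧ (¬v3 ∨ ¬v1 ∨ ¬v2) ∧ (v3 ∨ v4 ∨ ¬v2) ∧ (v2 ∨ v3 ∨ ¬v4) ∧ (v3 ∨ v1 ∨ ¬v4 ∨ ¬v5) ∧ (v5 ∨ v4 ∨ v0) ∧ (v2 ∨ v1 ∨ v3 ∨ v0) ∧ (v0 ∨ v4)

v0: False,  v1: True,  v2: False,  v3: True,  v4: True,  v5: True

Branch on v0: set v0 = False.
Unit clause (v4) forces v4 = True.
Unit clause (v1) forces v1 = True.
Branch on v3: set v3 = True.
Unit clause (¬v2) forces v2 = False.
Every clause is now satisfied; v5 is unconstrained.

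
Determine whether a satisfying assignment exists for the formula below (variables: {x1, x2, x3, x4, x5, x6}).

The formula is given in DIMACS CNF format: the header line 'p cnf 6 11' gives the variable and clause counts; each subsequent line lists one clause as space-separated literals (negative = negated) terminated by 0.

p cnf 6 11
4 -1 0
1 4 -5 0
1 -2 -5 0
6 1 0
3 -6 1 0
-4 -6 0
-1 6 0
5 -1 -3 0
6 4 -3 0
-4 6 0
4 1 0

Try x4 = True.
(¬x6) alone gives x6 = False.
But (x6) is also a unit clause — contradiction.
Undo x4 and try x4 = False.
(¬x1) alone gives x1 = False.
But (x1) is also a unit clause — contradiction.
Either choice for x4 ends in contradiction.
No assignment satisfies every clause.

Unsatisfiable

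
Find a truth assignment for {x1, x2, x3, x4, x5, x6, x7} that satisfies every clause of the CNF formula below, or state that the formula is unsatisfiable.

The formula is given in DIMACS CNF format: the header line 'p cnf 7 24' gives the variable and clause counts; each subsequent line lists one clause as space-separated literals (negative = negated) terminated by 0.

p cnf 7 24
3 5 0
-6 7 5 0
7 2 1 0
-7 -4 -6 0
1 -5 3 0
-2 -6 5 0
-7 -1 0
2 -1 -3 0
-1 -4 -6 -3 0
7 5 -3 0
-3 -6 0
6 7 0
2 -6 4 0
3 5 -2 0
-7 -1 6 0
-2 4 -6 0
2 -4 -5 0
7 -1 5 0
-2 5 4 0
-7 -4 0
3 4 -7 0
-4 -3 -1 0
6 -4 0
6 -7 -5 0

x1=False; x2=False; x3=True; x4=False; x5=False; x6=False; x7=True

Suppose x3 = True.
Unit clause (¬x6) forces x6 = False.
Unit clause (x7) forces x7 = True.
Unit clause (¬x1) forces x1 = False.
Unit clause (¬x4) forces x4 = False.
Unit clause (¬x5) forces x5 = False.
Unit clause (¬x2) forces x2 = False.
All clauses are satisfied.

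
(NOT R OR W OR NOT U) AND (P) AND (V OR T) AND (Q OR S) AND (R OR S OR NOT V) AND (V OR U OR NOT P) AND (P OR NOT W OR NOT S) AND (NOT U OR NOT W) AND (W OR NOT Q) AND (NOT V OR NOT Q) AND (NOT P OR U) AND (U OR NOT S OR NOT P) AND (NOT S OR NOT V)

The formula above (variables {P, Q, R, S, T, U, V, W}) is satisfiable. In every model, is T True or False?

True

Suppose T = false.
(P) alone gives P = true.
(V) alone gives V = true.
(NOT Q) alone gives Q = false.
(S) alone gives S = true.
But (NOT S) is also a unit clause — contradiction.
So every satisfying assignment has T = True.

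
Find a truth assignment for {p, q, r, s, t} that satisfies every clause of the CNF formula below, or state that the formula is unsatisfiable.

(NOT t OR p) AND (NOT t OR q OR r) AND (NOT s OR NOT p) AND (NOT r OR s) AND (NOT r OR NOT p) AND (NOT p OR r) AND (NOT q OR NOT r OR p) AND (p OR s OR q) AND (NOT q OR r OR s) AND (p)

Unit clause (p) forces p = true.
Unit clause (NOT s) forces s = false.
Unit clause (NOT r) forces r = false.
That conflicts with the unit clause (r).

UNSATISFIABLE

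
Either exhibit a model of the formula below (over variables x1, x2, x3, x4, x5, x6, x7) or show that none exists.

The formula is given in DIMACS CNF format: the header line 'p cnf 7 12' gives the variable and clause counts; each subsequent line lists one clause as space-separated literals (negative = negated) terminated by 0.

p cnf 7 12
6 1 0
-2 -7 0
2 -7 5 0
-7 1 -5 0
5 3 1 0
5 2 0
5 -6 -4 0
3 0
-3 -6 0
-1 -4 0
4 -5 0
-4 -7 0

x1=True, x2=True, x3=True, x4=False, x5=False, x6=False, x7=False

From the singleton clause (x3), x3 = True.
From the singleton clause (¬x6), x6 = False.
From the singleton clause (x1), x1 = True.
From the singleton clause (¬x4), x4 = False.
From the singleton clause (¬x5), x5 = False.
From the singleton clause (x2), x2 = True.
From the singleton clause (¬x7), x7 = False.
This assignment satisfies each clause.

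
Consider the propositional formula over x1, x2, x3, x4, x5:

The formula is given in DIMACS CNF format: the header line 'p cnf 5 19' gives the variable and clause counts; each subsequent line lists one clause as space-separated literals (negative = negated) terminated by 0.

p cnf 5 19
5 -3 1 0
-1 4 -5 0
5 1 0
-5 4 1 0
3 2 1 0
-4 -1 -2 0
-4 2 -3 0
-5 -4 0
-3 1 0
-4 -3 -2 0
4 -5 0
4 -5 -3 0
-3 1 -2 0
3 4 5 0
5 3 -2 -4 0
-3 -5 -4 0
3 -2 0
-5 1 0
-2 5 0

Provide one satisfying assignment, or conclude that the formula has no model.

x1 ↦ True, x2 ↦ False, x3 ↦ False, x4 ↦ True, x5 ↦ False

Try x5 = False.
The clause (x1) is unit, so x1 = True.
The clause (¬x2) is unit, so x2 = False.
Try x4 = True.
The clause (¬x3) is unit, so x3 = False.
All clauses are satisfied.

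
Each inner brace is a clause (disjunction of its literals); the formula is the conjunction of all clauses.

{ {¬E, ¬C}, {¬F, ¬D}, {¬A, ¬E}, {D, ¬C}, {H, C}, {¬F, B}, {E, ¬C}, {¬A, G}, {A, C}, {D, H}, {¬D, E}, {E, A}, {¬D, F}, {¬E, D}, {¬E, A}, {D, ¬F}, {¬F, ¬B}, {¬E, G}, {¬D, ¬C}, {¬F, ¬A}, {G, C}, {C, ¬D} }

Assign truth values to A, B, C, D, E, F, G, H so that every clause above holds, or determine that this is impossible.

Try E = False.
From the singleton clause (¬C), C = False.
From the singleton clause (H), H = True.
From the singleton clause (A), A = True.
From the singleton clause (G), G = True.
From the singleton clause (¬D), D = False.
From the singleton clause (¬F), F = False.
No clause remains; B is free.

A: True, B: False, C: False, D: False, E: False, F: False, G: True, H: True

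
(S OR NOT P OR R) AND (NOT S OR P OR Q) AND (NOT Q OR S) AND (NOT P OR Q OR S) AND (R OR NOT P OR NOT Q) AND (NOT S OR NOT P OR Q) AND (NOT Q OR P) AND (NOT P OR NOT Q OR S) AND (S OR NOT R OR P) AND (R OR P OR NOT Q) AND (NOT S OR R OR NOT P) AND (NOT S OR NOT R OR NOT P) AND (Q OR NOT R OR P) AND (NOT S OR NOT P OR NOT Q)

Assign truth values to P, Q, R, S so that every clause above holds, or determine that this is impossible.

Try Q = false.
Try S = false.
Unit clause (NOT P) forces P = false.
Unit clause (NOT R) forces R = false.
All clauses are satisfied.

P=false, Q=false, R=false, S=false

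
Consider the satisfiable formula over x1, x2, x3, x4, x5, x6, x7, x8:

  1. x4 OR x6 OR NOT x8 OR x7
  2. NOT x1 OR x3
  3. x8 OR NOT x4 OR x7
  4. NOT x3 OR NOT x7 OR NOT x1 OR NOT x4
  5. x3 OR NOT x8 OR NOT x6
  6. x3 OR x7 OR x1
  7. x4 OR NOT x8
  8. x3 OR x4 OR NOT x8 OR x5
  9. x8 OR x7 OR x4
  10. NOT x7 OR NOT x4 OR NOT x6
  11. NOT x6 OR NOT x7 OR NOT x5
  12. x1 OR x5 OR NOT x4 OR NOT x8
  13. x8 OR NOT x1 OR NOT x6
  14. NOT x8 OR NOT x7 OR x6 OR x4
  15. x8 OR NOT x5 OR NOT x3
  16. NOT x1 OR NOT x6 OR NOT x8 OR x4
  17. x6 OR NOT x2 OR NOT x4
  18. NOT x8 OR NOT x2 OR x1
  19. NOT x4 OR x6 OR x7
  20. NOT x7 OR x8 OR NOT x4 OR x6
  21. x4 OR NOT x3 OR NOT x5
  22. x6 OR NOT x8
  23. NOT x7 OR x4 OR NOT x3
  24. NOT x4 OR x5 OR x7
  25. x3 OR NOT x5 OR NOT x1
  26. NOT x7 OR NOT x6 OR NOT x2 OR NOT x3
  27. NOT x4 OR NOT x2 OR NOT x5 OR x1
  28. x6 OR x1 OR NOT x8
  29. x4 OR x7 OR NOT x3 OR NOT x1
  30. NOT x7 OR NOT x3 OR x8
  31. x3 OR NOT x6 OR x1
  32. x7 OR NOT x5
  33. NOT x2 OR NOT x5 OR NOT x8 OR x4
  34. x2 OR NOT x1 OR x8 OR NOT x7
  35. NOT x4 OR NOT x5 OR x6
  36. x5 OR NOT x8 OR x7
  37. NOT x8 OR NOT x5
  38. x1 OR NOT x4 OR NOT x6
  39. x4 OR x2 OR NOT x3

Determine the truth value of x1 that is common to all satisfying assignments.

Suppose x1 = true.
The clause (x3) is unit, so x3 = true.
Try x7 = false.
The clause (x4) is unit, so x4 = true.
The clause (x8) is unit, so x8 = true.
The clause (x6) is unit, so x6 = true.
The clause (x5) is unit, so x5 = true.
That conflicts with the unit clause (NOT x5).
Undo x7 and try x7 = true.
The clause (NOT x4) is unit, so x4 = false.
That conflicts with the unit clause (x4).
Both values of x7 lead to a conflict.
So every satisfying assignment has x1 = False.

False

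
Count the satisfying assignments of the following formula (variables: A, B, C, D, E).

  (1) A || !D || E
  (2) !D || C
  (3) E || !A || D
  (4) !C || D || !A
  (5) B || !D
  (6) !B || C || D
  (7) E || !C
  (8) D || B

3

There are 2^5 = 32 truth assignments over (A, B, C, D, E).
Split on C. With C = true, the clauses containing C are satisfied and !C drops from the rest; 3 of the 2^4 = 16 assignments to the other variables satisfy what remains.
With C = false, by the same count on the reduced clause set, 0 assignments work.
(One model: A=F, B=T, C=T, D=F, E=T.)
Total: 3 + 0 = 3.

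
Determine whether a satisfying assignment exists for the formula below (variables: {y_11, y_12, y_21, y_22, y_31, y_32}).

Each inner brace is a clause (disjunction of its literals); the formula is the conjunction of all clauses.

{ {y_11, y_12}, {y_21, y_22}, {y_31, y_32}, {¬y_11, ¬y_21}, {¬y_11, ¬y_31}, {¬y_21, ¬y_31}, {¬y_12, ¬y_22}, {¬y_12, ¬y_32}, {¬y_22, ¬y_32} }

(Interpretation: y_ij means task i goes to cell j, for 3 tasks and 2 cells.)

Unsatisfiable

Try y_11 = True.
From the singleton clause (¬y_21), y_21 = False.
From the singleton clause (y_22), y_22 = True.
From the singleton clause (¬y_31), y_31 = False.
From the singleton clause (y_32), y_32 = True.
Now (¬y_32) is unsatisfied and unit — conflict.
Backtrack on y_11: now try y_11 = False.
From the singleton clause (y_12), y_12 = True.
From the singleton clause (¬y_22), y_22 = False.
From the singleton clause (y_21), y_21 = True.
From the singleton clause (¬y_31), y_31 = False.
From the singleton clause (y_32), y_32 = True.
Now (¬y_32) is unsatisfied and unit — conflict.
Both values of y_11 lead to a conflict.
No assignment satisfies every clause.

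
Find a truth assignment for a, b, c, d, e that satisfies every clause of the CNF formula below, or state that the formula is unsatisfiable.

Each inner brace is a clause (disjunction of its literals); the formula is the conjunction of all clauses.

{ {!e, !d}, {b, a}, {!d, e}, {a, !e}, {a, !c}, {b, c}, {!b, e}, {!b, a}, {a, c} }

Branch on e: set e = true.
From the singleton clause (!d), d = false.
From the singleton clause (a), a = true.
Branch on b: set b = true.
No clause remains; c is free.

a: true, b: true, c: true, d: false, e: true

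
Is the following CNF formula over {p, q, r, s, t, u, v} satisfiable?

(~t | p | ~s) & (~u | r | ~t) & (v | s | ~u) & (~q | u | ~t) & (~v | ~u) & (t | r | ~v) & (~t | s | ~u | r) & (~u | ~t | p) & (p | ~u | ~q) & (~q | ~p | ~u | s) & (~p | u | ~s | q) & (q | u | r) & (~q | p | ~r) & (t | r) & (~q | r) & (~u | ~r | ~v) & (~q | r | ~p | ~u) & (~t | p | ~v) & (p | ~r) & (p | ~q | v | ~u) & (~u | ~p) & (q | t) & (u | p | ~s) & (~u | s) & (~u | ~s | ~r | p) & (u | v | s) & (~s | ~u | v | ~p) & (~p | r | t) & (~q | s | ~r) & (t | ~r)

Satisfiable

Case v = 1:
The clause (~u) is unit, so u = 0.
Case q = 0:
The clause (r) is unit, so r = 1.
The clause (p) is unit, so p = 1.
The clause (~s) is unit, so s = 0.
The clause (t) is unit, so t = 1.
All clauses are satisfied.
A satisfying assignment: p ↦ 1,  q ↦ 0,  r ↦ 1,  s ↦ 0,  t ↦ 1,  u ↦ 0,  v ↦ 1.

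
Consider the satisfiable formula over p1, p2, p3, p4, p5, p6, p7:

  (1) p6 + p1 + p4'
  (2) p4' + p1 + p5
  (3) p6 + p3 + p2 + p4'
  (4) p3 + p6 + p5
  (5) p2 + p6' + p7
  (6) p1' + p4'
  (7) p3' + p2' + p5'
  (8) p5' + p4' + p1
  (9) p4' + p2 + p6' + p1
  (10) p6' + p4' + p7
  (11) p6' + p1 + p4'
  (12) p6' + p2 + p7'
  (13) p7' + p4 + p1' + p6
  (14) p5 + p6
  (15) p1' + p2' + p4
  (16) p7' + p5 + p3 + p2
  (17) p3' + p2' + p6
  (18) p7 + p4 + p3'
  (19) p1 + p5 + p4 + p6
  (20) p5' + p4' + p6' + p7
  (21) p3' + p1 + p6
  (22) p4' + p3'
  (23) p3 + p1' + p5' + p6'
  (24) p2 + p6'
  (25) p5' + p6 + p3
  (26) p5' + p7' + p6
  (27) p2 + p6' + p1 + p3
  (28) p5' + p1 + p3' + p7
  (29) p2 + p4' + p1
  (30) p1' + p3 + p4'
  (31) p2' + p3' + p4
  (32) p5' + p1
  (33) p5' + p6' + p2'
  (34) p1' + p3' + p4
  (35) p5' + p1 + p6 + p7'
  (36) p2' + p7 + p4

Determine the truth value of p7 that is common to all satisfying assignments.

True

Suppose p7 = 0.
Suppose p2 = 1.
The clause (p4) is unit, so p4 = 1.
The clause (p1') is unit, so p1 = 0.
The clause (p6) is unit, so p6 = 1.
But (p6') is also a unit clause — contradiction.
Backtrack on p2: now try p2 = 0.
The clause (p6') is unit, so p6 = 0.
The clause (p5) is unit, so p5 = 1.
The clause (p3) is unit, so p3 = 1.
The clause (p4) is unit, so p4 = 1.
But (p4') is also a unit clause — contradiction.
Neither p2 = 1 nor p2 = 0 works.
So every satisfying assignment has p7 = True.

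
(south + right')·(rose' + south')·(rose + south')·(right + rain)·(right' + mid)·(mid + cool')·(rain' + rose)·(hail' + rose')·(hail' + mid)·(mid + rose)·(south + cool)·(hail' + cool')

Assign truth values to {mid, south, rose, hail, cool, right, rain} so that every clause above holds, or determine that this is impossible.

mid=1; south=0; rose=1; hail=0; cool=1; right=0; rain=1

Branch on south: set south = 0.
(right') alone gives right = 0.
(rain) alone gives rain = 1.
(rose) alone gives rose = 1.
(hail') alone gives hail = 0.
(cool) alone gives cool = 1.
(mid) alone gives mid = 1.
This assignment satisfies each clause.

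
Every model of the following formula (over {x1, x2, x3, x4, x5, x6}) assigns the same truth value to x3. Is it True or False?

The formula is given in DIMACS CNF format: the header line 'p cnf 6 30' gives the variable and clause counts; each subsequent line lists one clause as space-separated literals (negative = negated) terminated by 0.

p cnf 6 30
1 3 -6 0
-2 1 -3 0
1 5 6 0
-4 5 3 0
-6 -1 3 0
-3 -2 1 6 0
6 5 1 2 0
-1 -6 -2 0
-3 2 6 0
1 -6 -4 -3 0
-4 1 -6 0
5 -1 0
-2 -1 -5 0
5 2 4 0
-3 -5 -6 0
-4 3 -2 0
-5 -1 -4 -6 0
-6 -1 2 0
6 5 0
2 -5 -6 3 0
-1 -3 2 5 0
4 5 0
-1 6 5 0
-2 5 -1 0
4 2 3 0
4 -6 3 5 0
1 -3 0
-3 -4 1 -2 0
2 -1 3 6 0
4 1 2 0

Suppose x3 = True.
Unit clause (x1) forces x1 = True.
Unit clause (x5) forces x5 = True.
Unit clause (¬x2) forces x2 = False.
Unit clause (x6) forces x6 = True.
Now (¬x6) is unsatisfied and unit — conflict.
So every satisfying assignment has x3 = False.

False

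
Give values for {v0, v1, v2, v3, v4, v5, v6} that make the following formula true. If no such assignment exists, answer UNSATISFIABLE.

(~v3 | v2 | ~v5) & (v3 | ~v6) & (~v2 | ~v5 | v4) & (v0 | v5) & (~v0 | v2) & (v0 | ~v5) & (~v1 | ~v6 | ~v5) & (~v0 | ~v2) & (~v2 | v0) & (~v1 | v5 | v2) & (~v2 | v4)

UNSATISFIABLE

Case v3 = 1:
Case v2 = 1:
From the singleton clause (~v0), v0 = 0.
That conflicts with the unit clause (v0).
Backtrack on v2: now try v2 = 0.
From the singleton clause (~v5), v5 = 0.
From the singleton clause (v0), v0 = 1.
That conflicts with the unit clause (~v0).
Either choice for v2 ends in contradiction.
Backtrack on v3: now try v3 = 0.
From the singleton clause (~v6), v6 = 0.
Case v0 = 1:
From the singleton clause (v2), v2 = 1.
That conflicts with the unit clause (~v2).
Backtrack on v0: now try v0 = 0.
From the singleton clause (v5), v5 = 1.
That conflicts with the unit clause (~v5).
Either choice for v0 ends in contradiction.
Either choice for v3 ends in contradiction.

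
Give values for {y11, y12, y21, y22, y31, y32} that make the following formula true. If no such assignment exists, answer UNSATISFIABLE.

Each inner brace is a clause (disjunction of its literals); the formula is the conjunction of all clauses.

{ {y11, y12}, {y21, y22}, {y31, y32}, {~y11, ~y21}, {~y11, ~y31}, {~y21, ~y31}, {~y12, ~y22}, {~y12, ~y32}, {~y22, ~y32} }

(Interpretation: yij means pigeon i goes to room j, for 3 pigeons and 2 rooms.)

Suppose y11 = 1.
The clause (~y21) is unit, so y21 = 0.
The clause (y22) is unit, so y22 = 1.
The clause (~y31) is unit, so y31 = 0.
The clause (y32) is unit, so y32 = 1.
But (~y32) is also a unit clause — contradiction.
That branch fails; take y11 = 0 instead.
The clause (y12) is unit, so y12 = 1.
The clause (~y22) is unit, so y22 = 0.
The clause (y21) is unit, so y21 = 1.
The clause (~y31) is unit, so y31 = 0.
The clause (y32) is unit, so y32 = 1.
But (~y32) is also a unit clause — contradiction.
Neither y11 = 1 nor y11 = 0 works.

UNSATISFIABLE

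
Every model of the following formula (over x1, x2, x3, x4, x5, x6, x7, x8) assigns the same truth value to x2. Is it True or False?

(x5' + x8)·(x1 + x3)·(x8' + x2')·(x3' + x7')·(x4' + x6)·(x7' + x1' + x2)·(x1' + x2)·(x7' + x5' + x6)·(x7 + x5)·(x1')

Suppose x2 = 1.
Unit clause (x8') forces x8 = 0.
Unit clause (x5') forces x5 = 0.
Unit clause (x7) forces x7 = 1.
Unit clause (x3') forces x3 = 0.
Unit clause (x1) forces x1 = 1.
That conflicts with the unit clause (x1').
So every satisfying assignment has x2 = False.

False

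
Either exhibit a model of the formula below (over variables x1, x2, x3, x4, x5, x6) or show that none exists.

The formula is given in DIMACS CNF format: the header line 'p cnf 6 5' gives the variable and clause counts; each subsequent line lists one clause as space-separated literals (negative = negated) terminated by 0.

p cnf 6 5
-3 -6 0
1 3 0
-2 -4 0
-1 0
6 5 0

Unit clause (¬x1) forces x1 = False.
Unit clause (x3) forces x3 = True.
Unit clause (¬x6) forces x6 = False.
Unit clause (x5) forces x5 = True.
Case x2 = True:
Unit clause (¬x4) forces x4 = False.
This assignment satisfies each clause.

x1=False; x2=True; x3=True; x4=False; x5=True; x6=False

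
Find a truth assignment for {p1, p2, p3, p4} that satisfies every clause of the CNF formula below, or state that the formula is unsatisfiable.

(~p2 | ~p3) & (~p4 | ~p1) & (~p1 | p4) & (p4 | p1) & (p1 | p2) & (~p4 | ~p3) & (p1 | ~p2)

Suppose p2 = 0.
(p1) alone gives p1 = 1.
(~p4) alone gives p4 = 0.
But (p4) is also a unit clause — contradiction.
Backtrack on p2: now try p2 = 1.
(~p3) alone gives p3 = 0.
(p1) alone gives p1 = 1.
(~p4) alone gives p4 = 0.
But (p4) is also a unit clause — contradiction.
Both values of p2 lead to a conflict.

UNSATISFIABLE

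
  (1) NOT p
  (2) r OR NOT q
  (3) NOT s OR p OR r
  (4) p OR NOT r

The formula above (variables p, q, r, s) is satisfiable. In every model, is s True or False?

Suppose s = true.
From the singleton clause (NOT p), p = false.
From the singleton clause (r), r = true.
But (NOT r) is also a unit clause — contradiction.
So every satisfying assignment has s = False.

False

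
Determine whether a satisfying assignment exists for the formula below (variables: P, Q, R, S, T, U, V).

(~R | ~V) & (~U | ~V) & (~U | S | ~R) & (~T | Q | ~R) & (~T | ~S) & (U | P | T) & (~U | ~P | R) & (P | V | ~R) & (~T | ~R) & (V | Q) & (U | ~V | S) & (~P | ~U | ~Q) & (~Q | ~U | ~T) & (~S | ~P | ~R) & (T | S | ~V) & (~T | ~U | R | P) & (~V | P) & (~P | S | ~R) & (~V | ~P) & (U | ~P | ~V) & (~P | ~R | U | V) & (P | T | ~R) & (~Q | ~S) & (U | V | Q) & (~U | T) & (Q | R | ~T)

Try R = 0.
Try U = 0.
Try T = 1.
The clause (~S) is unit, so S = 0.
The clause (~V) is unit, so V = 0.
The clause (Q) is unit, so Q = 1.
All clauses hold; P can take either value.
A satisfying assignment: P=1; Q=1; R=0; S=0; T=1; U=0; V=0.

Satisfiable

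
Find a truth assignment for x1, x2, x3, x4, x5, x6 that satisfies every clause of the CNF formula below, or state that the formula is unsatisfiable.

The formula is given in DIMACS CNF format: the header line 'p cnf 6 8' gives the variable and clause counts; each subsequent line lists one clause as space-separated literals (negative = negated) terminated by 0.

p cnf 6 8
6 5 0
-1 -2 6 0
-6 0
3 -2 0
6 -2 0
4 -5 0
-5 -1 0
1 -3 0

The clause (¬x6) is unit, so x6 = False.
The clause (x5) is unit, so x5 = True.
The clause (¬x2) is unit, so x2 = False.
The clause (x4) is unit, so x4 = True.
The clause (¬x1) is unit, so x1 = False.
The clause (¬x3) is unit, so x3 = False.
This assignment satisfies each clause.

x1 ↦ False, x2 ↦ False, x3 ↦ False, x4 ↦ True, x5 ↦ True, x6 ↦ False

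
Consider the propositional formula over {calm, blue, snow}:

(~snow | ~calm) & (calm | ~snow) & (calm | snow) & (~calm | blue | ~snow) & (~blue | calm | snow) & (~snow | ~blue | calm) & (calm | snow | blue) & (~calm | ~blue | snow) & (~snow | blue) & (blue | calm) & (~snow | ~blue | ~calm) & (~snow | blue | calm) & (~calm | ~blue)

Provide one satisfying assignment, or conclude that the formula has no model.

Try snow = 0.
Unit clause (calm) forces calm = 1.
Unit clause (~blue) forces blue = 0.
Every clause now holds.

calm: 1; blue: 0; snow: 0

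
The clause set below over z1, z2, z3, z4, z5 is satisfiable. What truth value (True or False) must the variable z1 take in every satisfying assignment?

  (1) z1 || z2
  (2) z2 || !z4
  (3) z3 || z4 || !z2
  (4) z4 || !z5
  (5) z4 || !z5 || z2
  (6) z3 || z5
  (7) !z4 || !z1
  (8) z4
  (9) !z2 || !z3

False

Suppose z1 = true.
(!z4) alone gives z4 = false.
That conflicts with the unit clause (z4).
So every satisfying assignment has z1 = False.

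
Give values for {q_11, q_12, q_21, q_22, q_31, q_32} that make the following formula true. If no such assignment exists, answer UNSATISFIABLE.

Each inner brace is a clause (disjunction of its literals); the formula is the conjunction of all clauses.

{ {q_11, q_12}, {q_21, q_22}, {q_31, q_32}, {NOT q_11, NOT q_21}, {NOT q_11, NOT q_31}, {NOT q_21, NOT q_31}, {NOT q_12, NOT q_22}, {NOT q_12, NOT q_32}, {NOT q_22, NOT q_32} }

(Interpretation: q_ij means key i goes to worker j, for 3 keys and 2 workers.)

UNSATISFIABLE

Suppose q_11 = true.
(NOT q_21) alone gives q_21 = false.
(q_22) alone gives q_22 = true.
(NOT q_31) alone gives q_31 = false.
(q_32) alone gives q_32 = true.
But (NOT q_32) is also a unit clause — contradiction.
So q_11 must be the other value — set q_11 = false.
(q_12) alone gives q_12 = true.
(NOT q_22) alone gives q_22 = false.
(q_21) alone gives q_21 = true.
(NOT q_31) alone gives q_31 = false.
(q_32) alone gives q_32 = true.
But (NOT q_32) is also a unit clause — contradiction.
Both values of q_11 lead to a conflict.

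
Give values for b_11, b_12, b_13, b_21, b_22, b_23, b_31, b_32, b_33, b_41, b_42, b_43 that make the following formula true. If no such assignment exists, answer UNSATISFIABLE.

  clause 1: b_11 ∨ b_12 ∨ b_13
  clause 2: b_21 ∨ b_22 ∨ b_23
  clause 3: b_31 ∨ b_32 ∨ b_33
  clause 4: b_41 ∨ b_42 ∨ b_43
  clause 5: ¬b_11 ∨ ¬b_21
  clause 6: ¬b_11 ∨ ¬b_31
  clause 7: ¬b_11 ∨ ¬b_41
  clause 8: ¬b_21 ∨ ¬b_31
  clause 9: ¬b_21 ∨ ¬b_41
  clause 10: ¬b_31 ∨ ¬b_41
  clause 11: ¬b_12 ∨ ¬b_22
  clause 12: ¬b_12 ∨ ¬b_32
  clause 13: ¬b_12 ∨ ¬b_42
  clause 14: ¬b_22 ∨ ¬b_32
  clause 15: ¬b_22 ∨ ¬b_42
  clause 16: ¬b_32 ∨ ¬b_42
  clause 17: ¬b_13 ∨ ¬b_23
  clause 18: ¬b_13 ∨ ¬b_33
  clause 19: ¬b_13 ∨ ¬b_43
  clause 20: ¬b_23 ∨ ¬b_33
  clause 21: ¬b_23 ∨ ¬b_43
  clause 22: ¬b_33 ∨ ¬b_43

Suppose b_11 = False.
Suppose b_12 = True.
(¬b_22) alone gives b_22 = False.
(¬b_32) alone gives b_32 = False.
(¬b_42) alone gives b_42 = False.
Suppose b_21 = True.
(¬b_31) alone gives b_31 = False.
(b_33) alone gives b_33 = True.
(¬b_41) alone gives b_41 = False.
(b_43) alone gives b_43 = True.
Now (¬b_43) is unsatisfied and unit — conflict.
Backtrack on b_21: now try b_21 = False.
(b_23) alone gives b_23 = True.
(¬b_13) alone gives b_13 = False.
(¬b_33) alone gives b_33 = False.
(b_31) alone gives b_31 = True.
(¬b_41) alone gives b_41 = False.
(b_43) alone gives b_43 = True.
Now (¬b_43) is unsatisfied and unit — conflict.
Either choice for b_21 ends in contradiction.
Backtrack on b_12: now try b_12 = False.
(b_13) alone gives b_13 = True.
(¬b_23) alone gives b_23 = False.
(¬b_33) alone gives b_33 = False.
(¬b_43) alone gives b_43 = False.
Suppose b_21 = True.
(¬b_31) alone gives b_31 = False.
(b_32) alone gives b_32 = True.
(¬b_41) alone gives b_41 = False.
(b_42) alone gives b_42 = True.
Now (¬b_42) is unsatisfied and unit — conflict.
Backtrack on b_21: now try b_21 = False.
(b_22) alone gives b_22 = True.
(¬b_32) alone gives b_32 = False.
(b_31) alone gives b_31 = True.
(¬b_41) alone gives b_41 = False.
(b_42) alone gives b_42 = True.
Now (¬b_42) is unsatisfied and unit — conflict.
Either choice for b_21 ends in contradiction.
Either choice for b_12 ends in contradiction.
Backtrack on b_11: now try b_11 = True.
(¬b_21) alone gives b_21 = False.
(¬b_31) alone gives b_31 = False.
(¬b_41) alone gives b_41 = False.
Suppose b_22 = True.
(¬b_12) alone gives b_12 = False.
(¬b_32) alone gives b_32 = False.
(b_33) alone gives b_33 = True.
(¬b_42) alone gives b_42 = False.
(b_43) alone gives b_43 = True.
Now (¬b_43) is unsatisfied and unit — conflict.
Backtrack on b_22: now try b_22 = False.
(b_23) alone gives b_23 = True.
(¬b_13) alone gives b_13 = False.
(¬b_33) alone gives b_33 = False.
(b_32) alone gives b_32 = True.
(¬b_12) alone gives b_12 = False.
(¬b_42) alone gives b_42 = False.
(b_43) alone gives b_43 = True.
Now (¬b_43) is unsatisfied and unit — conflict.
Either choice for b_22 ends in contradiction.
Either choice for b_11 ends in contradiction.

UNSATISFIABLE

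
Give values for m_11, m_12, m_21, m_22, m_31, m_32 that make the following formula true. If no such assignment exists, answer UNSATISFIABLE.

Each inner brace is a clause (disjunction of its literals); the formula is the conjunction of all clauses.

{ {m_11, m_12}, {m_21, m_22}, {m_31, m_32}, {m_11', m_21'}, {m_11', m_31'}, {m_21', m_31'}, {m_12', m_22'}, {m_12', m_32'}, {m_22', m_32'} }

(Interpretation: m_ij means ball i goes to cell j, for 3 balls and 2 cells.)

UNSATISFIABLE

Case m_11 = 1:
(m_21') alone gives m_21 = 0.
(m_22) alone gives m_22 = 1.
(m_31') alone gives m_31 = 0.
(m_32) alone gives m_32 = 1.
Now (m_32') is unsatisfied and unit — conflict.
Undo m_11 and try m_11 = 0.
(m_12) alone gives m_12 = 1.
(m_22') alone gives m_22 = 0.
(m_21) alone gives m_21 = 1.
(m_31') alone gives m_31 = 0.
(m_32) alone gives m_32 = 1.
Now (m_32') is unsatisfied and unit — conflict.
Both values of m_11 lead to a conflict.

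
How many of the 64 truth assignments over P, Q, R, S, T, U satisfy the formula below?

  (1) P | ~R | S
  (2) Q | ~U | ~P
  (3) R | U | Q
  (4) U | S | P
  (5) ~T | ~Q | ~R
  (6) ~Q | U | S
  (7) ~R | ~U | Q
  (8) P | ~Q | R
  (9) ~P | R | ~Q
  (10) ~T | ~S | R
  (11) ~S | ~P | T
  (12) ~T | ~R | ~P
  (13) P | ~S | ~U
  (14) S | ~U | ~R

There are 2^6 = 64 truth assignments over (P, Q, R, S, T, U).
Split on T. With T = 1, the clauses containing T are satisfied and ~T drops from the rest; 2 of the 2^5 = 32 assignments to the other variables satisfy what remains.
With T = 0, by the same count on the reduced clause set, 4 assignments work.
(One model: P=F, Q=F, R=F, S=F, T=F, U=T.)
Total: 2 + 4 = 6.

6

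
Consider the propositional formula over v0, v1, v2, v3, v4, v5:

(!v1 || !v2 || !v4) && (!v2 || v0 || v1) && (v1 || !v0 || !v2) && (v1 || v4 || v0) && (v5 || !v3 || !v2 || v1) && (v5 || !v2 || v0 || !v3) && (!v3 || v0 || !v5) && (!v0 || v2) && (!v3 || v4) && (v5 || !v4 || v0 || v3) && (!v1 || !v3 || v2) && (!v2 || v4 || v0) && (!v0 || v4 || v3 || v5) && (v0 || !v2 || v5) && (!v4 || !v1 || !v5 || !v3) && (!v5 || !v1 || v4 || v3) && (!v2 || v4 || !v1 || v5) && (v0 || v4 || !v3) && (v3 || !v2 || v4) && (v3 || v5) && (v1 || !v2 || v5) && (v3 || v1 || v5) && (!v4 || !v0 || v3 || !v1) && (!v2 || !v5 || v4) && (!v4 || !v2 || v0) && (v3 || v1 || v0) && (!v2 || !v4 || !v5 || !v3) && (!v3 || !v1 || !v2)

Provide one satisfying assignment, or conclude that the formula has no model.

v0=false,  v1=true,  v2=false,  v3=false,  v4=true,  v5=true

Branch on v0: set v0 = false.
Branch on v2: set v2 = false.
Branch on v1: set v1 = true.
Unit clause (!v3) forces v3 = false.
Unit clause (v5) forces v5 = true.
Unit clause (v4) forces v4 = true.
This assignment satisfies each clause.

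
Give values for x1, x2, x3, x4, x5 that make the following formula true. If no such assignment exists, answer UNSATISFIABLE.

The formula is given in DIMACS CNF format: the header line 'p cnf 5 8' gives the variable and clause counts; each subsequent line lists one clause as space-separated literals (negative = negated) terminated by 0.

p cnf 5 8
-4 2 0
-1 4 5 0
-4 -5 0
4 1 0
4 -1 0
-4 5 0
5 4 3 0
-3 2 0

UNSATISFIABLE

Case x4 = False:
From the singleton clause (x1), x1 = True.
But (¬x1) is also a unit clause — contradiction.
That branch fails; take x4 = True instead.
From the singleton clause (x2), x2 = True.
From the singleton clause (¬x5), x5 = False.
But (x5) is also a unit clause — contradiction.
Both values of x4 lead to a conflict.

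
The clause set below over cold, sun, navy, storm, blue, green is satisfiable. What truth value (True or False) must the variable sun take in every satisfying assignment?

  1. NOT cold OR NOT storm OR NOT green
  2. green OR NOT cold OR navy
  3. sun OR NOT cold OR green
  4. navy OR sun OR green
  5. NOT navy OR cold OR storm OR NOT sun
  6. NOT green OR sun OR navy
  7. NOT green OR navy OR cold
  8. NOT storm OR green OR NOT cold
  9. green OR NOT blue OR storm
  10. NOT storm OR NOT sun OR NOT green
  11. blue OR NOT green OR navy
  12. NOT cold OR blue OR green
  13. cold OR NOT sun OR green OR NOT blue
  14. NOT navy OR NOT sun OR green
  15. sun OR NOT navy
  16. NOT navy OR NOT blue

Suppose sun = false.
Unit clause (NOT navy) forces navy = false.
Unit clause (green) forces green = true.
But (NOT green) is also a unit clause — contradiction.
So every satisfying assignment has sun = True.

True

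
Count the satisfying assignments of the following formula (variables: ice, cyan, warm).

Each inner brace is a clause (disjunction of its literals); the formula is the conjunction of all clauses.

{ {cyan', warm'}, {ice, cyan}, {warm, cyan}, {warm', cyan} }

2

There are 2^3 = 8 truth assignments over (ice, cyan, warm).
Split on warm. With warm = 1, the clauses containing warm are satisfied and warm' drops from the rest; 0 of the 2^2 = 4 assignments to the other variables satisfy what remains.
With warm = 0, by the same count on the reduced clause set, 2 assignments work.
Total: 0 + 2 = 2.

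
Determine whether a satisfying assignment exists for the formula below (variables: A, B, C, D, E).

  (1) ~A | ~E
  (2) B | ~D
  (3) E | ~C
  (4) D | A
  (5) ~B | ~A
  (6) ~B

Yes

Unit clause (~B) forces B = 0.
Unit clause (~D) forces D = 0.
Unit clause (A) forces A = 1.
Unit clause (~E) forces E = 0.
Unit clause (~C) forces C = 0.
All clauses are satisfied.
A satisfying assignment: A=1; B=0; C=0; D=0; E=0.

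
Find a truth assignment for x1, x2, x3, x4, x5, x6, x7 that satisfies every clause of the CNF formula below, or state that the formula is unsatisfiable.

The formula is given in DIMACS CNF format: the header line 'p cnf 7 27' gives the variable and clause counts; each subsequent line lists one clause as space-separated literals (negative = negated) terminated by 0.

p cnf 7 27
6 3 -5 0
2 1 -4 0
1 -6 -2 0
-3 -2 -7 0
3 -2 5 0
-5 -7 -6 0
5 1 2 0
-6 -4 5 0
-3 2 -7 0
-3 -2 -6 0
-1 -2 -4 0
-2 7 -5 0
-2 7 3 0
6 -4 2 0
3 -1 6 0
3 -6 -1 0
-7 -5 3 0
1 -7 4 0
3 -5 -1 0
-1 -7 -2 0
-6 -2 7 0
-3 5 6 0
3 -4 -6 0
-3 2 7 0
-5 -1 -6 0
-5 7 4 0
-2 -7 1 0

Case x6 = True:
Case x1 = True:
(x3) alone gives x3 = True.
(¬x2) alone gives x2 = False.
(¬x7) alone gives x7 = False.
But (x7) is also a unit clause — contradiction.
That branch fails; take x1 = False instead.
(¬x2) alone gives x2 = False.
(¬x4) alone gives x4 = False.
(x5) alone gives x5 = True.
(¬x7) alone gives x7 = False.
But (x7) is also a unit clause — contradiction.
Either choice for x1 ends in contradiction.
That branch fails; take x6 = False instead.
Case x3 = True:
(x5) alone gives x5 = True.
Case x2 = False:
(¬x7) alone gives x7 = False.
But (x7) is also a unit clause — contradiction.
That branch fails; take x2 = True instead.
(¬x7) alone gives x7 = False.
But (x7) is also a unit clause — contradiction.
Either choice for x2 ends in contradiction.
That branch fails; take x3 = False instead.
(¬x5) alone gives x5 = False.
(¬x2) alone gives x2 = False.
(x1) alone gives x1 = True.
But (¬x1) is also a unit clause — contradiction.
Either choice for x3 ends in contradiction.
Either choice for x6 ends in contradiction.

UNSATISFIABLE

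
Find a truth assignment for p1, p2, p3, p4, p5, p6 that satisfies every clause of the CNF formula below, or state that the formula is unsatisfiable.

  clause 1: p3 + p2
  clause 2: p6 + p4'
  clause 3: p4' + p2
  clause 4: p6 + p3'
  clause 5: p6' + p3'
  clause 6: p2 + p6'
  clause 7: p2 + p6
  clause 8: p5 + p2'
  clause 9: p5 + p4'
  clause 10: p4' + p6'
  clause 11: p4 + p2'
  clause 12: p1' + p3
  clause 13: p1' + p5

Suppose p3 = 1.
The clause (p6) is unit, so p6 = 1.
That conflicts with the unit clause (p6').
So p3 must be the other value — set p3 = 0.
The clause (p2) is unit, so p2 = 1.
The clause (p5) is unit, so p5 = 1.
The clause (p4) is unit, so p4 = 1.
The clause (p6) is unit, so p6 = 1.
That conflicts with the unit clause (p6').
Neither p3 = 1 nor p3 = 0 works.

UNSATISFIABLE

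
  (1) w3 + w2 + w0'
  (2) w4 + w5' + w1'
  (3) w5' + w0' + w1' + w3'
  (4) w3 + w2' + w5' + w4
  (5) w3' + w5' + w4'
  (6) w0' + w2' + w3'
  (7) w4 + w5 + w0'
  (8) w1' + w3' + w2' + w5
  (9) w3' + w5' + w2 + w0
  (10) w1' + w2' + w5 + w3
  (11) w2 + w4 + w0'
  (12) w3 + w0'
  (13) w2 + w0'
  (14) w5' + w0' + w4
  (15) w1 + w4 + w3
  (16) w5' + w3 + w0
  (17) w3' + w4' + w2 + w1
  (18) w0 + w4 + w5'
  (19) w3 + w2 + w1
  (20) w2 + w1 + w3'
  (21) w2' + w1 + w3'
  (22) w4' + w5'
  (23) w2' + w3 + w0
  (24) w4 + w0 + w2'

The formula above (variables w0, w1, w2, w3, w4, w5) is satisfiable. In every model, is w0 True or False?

Suppose w0 = 1.
The clause (w3) is unit, so w3 = 1.
The clause (w2') is unit, so w2 = 0.
That conflicts with the unit clause (w2).
So every satisfying assignment has w0 = False.

False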